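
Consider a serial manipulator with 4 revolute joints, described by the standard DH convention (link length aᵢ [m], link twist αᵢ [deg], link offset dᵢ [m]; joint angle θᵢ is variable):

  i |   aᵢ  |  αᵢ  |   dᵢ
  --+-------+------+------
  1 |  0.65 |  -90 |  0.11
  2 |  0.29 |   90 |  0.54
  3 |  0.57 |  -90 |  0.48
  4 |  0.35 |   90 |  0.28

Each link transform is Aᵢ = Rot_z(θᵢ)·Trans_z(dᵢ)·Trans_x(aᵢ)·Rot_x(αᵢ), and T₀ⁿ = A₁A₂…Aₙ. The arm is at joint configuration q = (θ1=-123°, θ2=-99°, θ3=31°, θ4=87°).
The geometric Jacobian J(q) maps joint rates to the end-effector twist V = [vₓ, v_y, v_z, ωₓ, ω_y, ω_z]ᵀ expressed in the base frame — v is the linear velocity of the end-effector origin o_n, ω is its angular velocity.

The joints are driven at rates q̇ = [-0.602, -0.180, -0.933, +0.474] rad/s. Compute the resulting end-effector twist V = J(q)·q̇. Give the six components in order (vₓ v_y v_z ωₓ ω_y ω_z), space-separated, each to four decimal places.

-0.8328 -0.0453 0.3200 -0.3329 -0.9281 -0.6972

o_n = [0.6799, -0.9416, 0.7317]
J₁: ẑ×o_n = [0.9416, 0.6799, -0.0000], ω = ẑ
J2: z=[0.8387, -0.5446, 0.0000] o=[-0.3540, -0.5451, 0.1100] → [-0.3386, -0.5214, 0.2306, 0.8387, -0.5446, 0.0000]
J3: z=[0.5379, 0.8283, -0.1564] o=[0.1236, -0.8012, 0.3964] → [0.2557, -0.2674, -0.5363, 0.5379, 0.8283, -0.1564]
J4: z=[0.6750, -0.5344, -0.5087] o=[0.6696, -0.4994, 0.8039] → [-0.1864, 0.0436, -0.2930, 0.6750, -0.5344, -0.5087]
V = J·q̇ = [-0.8328, -0.0453, 0.3200, -0.3329, -0.9281, -0.6972]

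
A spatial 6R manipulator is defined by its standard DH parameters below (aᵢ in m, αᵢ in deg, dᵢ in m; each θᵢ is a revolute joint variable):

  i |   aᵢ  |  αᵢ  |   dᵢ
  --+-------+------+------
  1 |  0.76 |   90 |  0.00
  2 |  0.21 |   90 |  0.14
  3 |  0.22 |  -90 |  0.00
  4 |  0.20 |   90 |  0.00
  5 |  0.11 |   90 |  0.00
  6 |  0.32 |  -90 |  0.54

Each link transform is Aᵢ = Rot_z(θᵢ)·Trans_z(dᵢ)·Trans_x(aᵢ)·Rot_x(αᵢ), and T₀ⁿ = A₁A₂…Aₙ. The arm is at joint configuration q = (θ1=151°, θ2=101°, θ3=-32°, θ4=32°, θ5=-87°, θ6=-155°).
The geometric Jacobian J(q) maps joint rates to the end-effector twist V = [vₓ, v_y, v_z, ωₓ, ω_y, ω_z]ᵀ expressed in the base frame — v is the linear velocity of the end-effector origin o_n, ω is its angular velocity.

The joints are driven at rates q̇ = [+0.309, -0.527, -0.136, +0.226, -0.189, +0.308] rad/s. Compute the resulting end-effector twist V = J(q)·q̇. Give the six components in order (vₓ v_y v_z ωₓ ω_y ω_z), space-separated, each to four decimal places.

o_n = [-0.5293, 0.6896, 0.1757]
J₁: ẑ×o_n = [-0.6896, -0.5293, 0.0000], ω = ẑ
J2: z=[0.4848, 0.8746, 0.0000] o=[-0.6647, 0.3685, 0.0000] → [0.1536, -0.0852, 0.0373, 0.4848, 0.8746, 0.0000]
J3: z=[-0.8586, 0.4759, 0.1908] o=[-0.5618, 0.4715, 0.2061] → [-0.0561, -0.0200, -0.2028, -0.8586, 0.4759, 0.1908]
J4: z=[0.4996, 0.6927, 0.5202] o=[-0.5872, 0.3523, 0.3893] → [-0.3235, 0.1368, 0.1284, 0.4996, 0.6927, 0.5202]
J5: z=[-0.7892, 0.1164, 0.6030] o=[-0.5158, 0.2099, 0.5103] → [-0.3282, -0.2722, -0.3771, -0.7892, 0.1164, 0.6030]
J6: z=[-0.3828, 0.6745, -0.6313] o=[-0.5686, 0.1297, 0.4566] → [0.1640, -0.1323, -0.2408, -0.3828, 0.6745, -0.6313]
V = J·q̇ = [-0.2470, -0.0743, 0.0341, 0.0054, -0.1833, 0.0922]

-0.2470 -0.0743 0.0341 0.0054 -0.1833 0.0922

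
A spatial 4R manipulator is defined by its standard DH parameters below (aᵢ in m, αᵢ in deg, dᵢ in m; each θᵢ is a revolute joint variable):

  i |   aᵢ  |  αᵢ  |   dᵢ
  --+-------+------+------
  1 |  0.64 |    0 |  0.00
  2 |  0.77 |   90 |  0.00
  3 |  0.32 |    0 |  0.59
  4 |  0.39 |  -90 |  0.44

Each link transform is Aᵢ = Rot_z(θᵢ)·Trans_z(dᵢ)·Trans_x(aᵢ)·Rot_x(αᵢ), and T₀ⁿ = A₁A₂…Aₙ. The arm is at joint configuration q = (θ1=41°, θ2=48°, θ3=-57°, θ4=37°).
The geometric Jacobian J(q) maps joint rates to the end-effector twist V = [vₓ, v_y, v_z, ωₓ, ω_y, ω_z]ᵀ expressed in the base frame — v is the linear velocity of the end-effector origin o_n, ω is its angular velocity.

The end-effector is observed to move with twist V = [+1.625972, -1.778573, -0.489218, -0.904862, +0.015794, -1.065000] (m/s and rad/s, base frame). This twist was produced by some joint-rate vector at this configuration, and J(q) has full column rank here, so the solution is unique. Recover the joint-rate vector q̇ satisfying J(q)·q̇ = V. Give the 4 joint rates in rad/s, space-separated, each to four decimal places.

o_n = [1.5357, 1.7125, -0.4018]
J₁: ẑ×o_n = [-1.7125, 1.5357, 0.0000], ω = ẑ
J2: z=[0.0000, 0.0000, 1.0000] o=[0.4830, 0.4199, 0.0000] → [-1.2926, 1.0527, 0.0000, 0.0000, 0.0000, 1.0000]
J3: z=[0.9998, -0.0175, 0.0000] o=[0.4965, 1.1898, 0.0000] → [0.0070, 0.4017, 0.5408, 0.9998, -0.0175, 0.0000]
J4: z=[0.9998, -0.0175, 0.0000] o=[1.0894, 1.3537, -0.2684] → [0.0023, 0.1334, 0.3665, 0.9998, -0.0175, 0.0000]
q̇ = J⁺·V = [-0.6090, -0.4560, -0.9040, -0.0010]

-0.6090 -0.4560 -0.9040 -0.0010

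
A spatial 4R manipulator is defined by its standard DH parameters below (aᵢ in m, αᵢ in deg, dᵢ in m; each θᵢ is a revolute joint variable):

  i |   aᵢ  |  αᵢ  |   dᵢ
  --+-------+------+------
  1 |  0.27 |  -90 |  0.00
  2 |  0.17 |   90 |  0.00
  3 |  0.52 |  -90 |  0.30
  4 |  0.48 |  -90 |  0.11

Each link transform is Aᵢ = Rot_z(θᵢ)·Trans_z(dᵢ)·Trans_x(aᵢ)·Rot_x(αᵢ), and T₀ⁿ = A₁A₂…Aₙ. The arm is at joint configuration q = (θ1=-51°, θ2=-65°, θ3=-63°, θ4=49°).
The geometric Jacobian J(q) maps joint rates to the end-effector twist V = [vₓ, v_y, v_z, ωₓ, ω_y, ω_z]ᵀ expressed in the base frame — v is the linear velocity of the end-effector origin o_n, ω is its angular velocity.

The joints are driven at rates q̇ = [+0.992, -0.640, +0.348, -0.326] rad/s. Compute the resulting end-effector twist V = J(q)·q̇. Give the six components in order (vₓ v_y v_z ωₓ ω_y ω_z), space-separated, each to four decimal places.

0.7373 0.1317 0.5220 -0.8881 -0.1554 0.8758

o_n = [-0.1618, -0.9029, 0.5601]
J₁: ẑ×o_n = [0.9029, -0.1618, 0.0000], ω = ẑ
J2: z=[0.7771, 0.6293, 0.0000] o=[0.1699, -0.2098, 0.0000] → [0.3525, -0.4353, -0.3299, 0.7771, 0.6293, 0.0000]
J3: z=[-0.5704, 0.7043, 0.4226] o=[0.2151, -0.2657, 0.1541] → [0.5553, 0.0723, 0.6290, -0.5704, 0.7043, 0.4226]
J4: z=[0.5898, -0.0069, 0.8075] o=[-0.2533, -0.4235, 0.4948] → [0.3867, 0.0353, -0.2821, 0.5898, -0.0069, 0.8075]
V = J·q̇ = [0.7373, 0.1317, 0.5220, -0.8881, -0.1554, 0.8758]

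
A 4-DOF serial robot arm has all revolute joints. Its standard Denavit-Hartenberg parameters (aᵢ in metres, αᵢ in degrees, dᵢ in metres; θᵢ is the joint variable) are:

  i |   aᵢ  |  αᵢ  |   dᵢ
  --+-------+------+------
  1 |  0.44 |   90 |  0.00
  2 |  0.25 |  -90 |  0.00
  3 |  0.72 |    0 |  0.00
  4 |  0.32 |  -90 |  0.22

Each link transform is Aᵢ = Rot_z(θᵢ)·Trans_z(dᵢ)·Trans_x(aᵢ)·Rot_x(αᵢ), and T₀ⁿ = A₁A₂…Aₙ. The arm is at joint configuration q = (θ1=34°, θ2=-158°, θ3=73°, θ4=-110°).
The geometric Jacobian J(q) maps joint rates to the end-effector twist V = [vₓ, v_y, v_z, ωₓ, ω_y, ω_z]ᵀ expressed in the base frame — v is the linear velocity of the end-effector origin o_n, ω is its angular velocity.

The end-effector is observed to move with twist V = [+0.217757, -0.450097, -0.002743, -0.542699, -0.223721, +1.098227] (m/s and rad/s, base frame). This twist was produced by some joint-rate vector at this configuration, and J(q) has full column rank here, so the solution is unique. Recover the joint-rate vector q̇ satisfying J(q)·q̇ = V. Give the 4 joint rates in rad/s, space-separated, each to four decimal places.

-0.3250 -0.1180 -0.7060 -0.8290

o_n = [-0.3947, 0.3320, -0.4722]
J₁: ẑ×o_n = [-0.3320, -0.3947, 0.0000], ω = ẑ
J2: z=[0.5592, -0.8290, 0.0000] o=[0.3648, 0.2460, 0.0000] → [0.3915, 0.2641, -0.5815, 0.5592, -0.8290, 0.0000]
J3: z=[0.3106, 0.2095, -0.9272] o=[0.1726, 0.1164, -0.0937] → [0.1206, 0.6435, 0.1858, 0.3106, 0.2095, -0.9272]
J4: z=[0.3106, 0.2095, -0.9272] o=[-0.3742, 0.5781, -0.1725] → [-0.2909, 0.1120, -0.0721, 0.3106, 0.2095, -0.9272]
q̇ = J⁺·V = [-0.3250, -0.1180, -0.7060, -0.8290]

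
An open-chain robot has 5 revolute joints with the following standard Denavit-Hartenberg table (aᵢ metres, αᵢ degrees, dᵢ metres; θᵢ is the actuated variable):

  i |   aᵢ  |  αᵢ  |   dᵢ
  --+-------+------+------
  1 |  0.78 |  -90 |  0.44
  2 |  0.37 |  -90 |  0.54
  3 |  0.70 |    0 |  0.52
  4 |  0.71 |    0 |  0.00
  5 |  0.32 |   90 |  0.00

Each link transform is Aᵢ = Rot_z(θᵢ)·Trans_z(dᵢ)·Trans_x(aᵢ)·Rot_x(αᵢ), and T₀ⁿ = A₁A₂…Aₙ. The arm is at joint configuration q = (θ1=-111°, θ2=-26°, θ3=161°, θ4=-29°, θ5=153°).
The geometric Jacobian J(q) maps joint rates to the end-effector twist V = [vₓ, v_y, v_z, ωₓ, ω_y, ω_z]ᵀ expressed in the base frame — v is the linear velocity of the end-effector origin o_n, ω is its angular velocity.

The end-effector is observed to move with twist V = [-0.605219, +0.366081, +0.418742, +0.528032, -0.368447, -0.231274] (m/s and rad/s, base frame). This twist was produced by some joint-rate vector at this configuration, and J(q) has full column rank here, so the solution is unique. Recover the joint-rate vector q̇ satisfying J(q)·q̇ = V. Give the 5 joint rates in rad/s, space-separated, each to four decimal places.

o_n = [-0.0535, -0.4005, -0.3273]
J₁: ẑ×o_n = [0.4005, -0.0535, 0.0000], ω = ẑ
J2: z=[0.9336, -0.3584, 0.0000] o=[-0.2795, -0.7282, 0.4400] → [0.2750, 0.7163, 0.3869, 0.9336, -0.3584, 0.0000]
J3: z=[-0.1571, -0.4093, -0.8988] o=[0.1054, -1.2322, 0.6022] → [1.1279, -0.0032, -0.1957, -0.1571, -0.4093, -0.8988]
J4: z=[-0.1571, -0.4093, -0.8988] o=[0.0242, -0.8080, -0.1553] → [0.4366, 0.0428, -0.0958, -0.1571, -0.4093, -0.8988]
J5: z=[-0.1571, -0.4093, -0.8988] o=[-0.3154, -0.2202, -0.3636] → [-0.1769, -0.2297, 0.1355, -0.1571, -0.4093, -0.8988]
q̇ = J⁺·V = [0.0860, 0.6250, -0.9540, 0.8080, 0.4990]

0.0860 0.6250 -0.9540 0.8080 0.4990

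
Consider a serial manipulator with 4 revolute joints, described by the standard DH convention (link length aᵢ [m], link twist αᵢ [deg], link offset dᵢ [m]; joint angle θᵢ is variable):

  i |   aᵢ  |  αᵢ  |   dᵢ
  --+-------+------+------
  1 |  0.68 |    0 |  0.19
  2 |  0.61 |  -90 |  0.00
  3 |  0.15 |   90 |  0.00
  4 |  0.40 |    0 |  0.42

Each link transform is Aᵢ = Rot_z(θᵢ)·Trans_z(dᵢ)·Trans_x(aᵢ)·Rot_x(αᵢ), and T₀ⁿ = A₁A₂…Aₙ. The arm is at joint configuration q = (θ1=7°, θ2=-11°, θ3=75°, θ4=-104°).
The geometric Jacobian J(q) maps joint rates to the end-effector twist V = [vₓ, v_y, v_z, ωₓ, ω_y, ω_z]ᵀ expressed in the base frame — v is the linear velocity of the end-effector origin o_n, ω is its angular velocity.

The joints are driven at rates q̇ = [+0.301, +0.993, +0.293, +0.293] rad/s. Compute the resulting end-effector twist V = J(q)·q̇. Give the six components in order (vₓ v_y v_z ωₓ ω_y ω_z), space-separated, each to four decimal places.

o_n = [1.6748, -0.3761, 0.2473]
J₁: ẑ×o_n = [0.3761, 1.6748, -0.0000], ω = ẑ
J2: z=[0.0000, 0.0000, 1.0000] o=[0.6749, 0.0829, 0.1900] → [0.4590, 0.9999, -0.0000, 0.0000, 0.0000, 1.0000]
J3: z=[0.0698, 0.9976, 0.0000] o=[1.2834, 0.0403, 0.1900] → [0.0571, -0.0040, -0.4195, 0.0698, 0.9976, 0.0000]
J4: z=[0.9636, -0.0674, 0.2588] o=[1.3222, 0.0376, 0.0451] → [0.0935, -0.1035, -0.3749, 0.9636, -0.0674, 0.2588]
V = J·q̇ = [0.6131, 1.4655, -0.2327, 0.3028, 0.2725, 1.3698]

0.6131 1.4655 -0.2327 0.3028 0.2725 1.3698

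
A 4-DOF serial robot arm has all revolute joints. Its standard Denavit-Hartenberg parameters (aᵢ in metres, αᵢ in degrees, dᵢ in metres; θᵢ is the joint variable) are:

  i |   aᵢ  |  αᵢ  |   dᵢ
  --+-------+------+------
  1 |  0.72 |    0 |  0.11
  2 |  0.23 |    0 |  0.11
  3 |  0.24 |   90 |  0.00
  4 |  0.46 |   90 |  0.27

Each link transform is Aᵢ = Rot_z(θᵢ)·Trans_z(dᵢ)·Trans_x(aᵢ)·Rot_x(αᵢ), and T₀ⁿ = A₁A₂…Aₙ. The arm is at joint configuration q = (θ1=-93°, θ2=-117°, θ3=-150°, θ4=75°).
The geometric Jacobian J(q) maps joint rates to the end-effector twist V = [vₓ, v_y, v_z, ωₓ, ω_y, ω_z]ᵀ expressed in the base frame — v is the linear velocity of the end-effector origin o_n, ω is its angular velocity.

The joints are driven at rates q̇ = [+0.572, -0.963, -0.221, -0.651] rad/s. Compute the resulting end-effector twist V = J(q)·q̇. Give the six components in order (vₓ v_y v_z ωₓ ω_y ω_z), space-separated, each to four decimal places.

0.5803 -0.1634 -0.0775 0.0000 0.6510 -0.6120

o_n = [0.1222, -0.8740, 0.6643]
J₁: ẑ×o_n = [0.8740, 0.1222, -0.0000], ω = ẑ
J2: z=[0.0000, 0.0000, 1.0000] o=[-0.0377, -0.7190, 0.1100] → [0.1550, 0.1599, -0.0000, 0.0000, 0.0000, 1.0000]
J3: z=[0.0000, 0.0000, 1.0000] o=[-0.2369, -0.6040, 0.2200] → [0.2700, 0.3591, -0.0000, 0.0000, 0.0000, 1.0000]
J4: z=[-0.0000, -1.0000, 0.0000] o=[0.0031, -0.6040, 0.2200] → [-0.4443, 0.0000, 0.1191, -0.0000, -1.0000, 0.0000]
V = J·q̇ = [0.5803, -0.1634, -0.0775, 0.0000, 0.6510, -0.6120]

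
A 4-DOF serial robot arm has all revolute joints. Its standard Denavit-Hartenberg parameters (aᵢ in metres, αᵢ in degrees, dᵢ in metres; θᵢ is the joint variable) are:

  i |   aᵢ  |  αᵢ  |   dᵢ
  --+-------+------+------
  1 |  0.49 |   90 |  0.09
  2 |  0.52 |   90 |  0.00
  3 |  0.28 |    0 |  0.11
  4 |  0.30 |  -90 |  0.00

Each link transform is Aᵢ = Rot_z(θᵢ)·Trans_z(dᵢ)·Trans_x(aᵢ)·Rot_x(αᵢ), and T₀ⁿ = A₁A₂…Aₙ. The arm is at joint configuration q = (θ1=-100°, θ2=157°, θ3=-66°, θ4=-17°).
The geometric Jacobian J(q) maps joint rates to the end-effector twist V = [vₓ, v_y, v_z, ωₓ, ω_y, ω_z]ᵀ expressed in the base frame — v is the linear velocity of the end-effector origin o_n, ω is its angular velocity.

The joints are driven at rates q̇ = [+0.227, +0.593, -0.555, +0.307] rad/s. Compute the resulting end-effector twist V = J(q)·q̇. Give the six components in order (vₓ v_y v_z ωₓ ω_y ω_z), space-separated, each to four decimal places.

o_n = [0.5598, -0.0132, 0.4532]
J₁: ẑ×o_n = [0.0132, 0.5598, -0.0000], ω = ẑ
J2: z=[-0.9848, 0.1736, 0.0000] o=[-0.0851, -0.4826, 0.0900] → [0.0631, 0.3577, -0.5742, -0.9848, 0.1736, 0.0000]
J3: z=[-0.0678, -0.3848, 0.9205] o=[-0.0020, -0.0112, 0.2932] → [-0.0597, 0.5279, 0.2163, -0.0678, -0.3848, 0.9205]
J4: z=[-0.0678, -0.3848, 0.9205] o=[0.2607, 0.0053, 0.4389] → [0.0116, 0.2763, 0.1163, -0.0678, -0.3848, 0.9205]
V = J·q̇ = [0.0771, 0.1310, -0.4248, -0.5672, 0.1984, -0.0013]

0.0771 0.1310 -0.4248 -0.5672 0.1984 -0.0013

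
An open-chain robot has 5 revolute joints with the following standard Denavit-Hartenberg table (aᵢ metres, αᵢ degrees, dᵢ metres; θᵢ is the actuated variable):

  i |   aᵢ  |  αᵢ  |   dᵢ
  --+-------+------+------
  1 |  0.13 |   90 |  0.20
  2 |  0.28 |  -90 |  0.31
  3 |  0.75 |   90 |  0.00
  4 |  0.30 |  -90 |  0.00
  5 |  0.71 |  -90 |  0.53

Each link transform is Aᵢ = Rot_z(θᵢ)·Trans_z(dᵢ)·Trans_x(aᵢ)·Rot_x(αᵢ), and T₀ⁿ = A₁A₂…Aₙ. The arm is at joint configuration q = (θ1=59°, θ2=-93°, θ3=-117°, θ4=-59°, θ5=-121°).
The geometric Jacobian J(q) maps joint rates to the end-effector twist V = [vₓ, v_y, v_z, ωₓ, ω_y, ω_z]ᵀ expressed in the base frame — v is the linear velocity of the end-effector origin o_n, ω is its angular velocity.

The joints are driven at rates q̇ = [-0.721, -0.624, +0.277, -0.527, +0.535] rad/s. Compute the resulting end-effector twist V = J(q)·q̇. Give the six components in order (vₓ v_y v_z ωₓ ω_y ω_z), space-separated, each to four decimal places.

o_n = [1.1805, -0.1256, 0.9753]
J₁: ẑ×o_n = [0.1256, 1.1805, -0.0000], ω = ẑ
J2: z=[0.8572, -0.5150, 0.0000] o=[0.0670, 0.1114, 0.2000] → [-0.3993, -0.6646, 0.3704, 0.8572, -0.5150, 0.0000]
J3: z=[0.5143, 0.8560, -0.0523] o=[0.3251, -0.0608, -0.0796] → [0.8996, -0.5874, -0.7656, 0.5143, 0.8560, -0.0523]
J4: z=[-0.3651, 0.2738, 0.8898] o=[0.9071, -0.3897, 0.2604] → [-0.0392, 0.5043, -0.1713, -0.3651, 0.2738, 0.8898]
J5: z=[0.9300, 0.0650, 0.3617] o=[0.8948, -0.6776, 0.3439] → [-0.1586, -0.4839, 0.4948, 0.9300, 0.0650, 0.3617]
V = J·q̇ = [0.3436, -1.1238, -0.0882, 0.2976, 0.4490, -1.0109]

0.3436 -1.1238 -0.0882 0.2976 0.4490 -1.0109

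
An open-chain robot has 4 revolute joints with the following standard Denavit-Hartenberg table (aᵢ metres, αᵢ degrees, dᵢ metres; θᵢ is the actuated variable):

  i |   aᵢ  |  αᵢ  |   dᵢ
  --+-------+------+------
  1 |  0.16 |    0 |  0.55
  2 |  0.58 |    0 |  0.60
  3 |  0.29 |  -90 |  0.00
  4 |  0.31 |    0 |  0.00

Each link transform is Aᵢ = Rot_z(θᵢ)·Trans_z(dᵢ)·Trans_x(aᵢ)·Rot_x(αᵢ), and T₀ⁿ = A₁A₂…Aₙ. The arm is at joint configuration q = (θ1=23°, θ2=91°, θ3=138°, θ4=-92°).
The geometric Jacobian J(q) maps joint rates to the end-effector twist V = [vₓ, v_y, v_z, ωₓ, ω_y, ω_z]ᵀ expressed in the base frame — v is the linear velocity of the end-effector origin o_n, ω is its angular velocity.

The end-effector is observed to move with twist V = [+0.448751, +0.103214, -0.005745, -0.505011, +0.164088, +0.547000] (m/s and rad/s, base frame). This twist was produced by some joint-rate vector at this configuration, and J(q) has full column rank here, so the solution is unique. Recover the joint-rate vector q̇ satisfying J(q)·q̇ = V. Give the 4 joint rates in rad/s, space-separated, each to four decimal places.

-0.6770 0.2800 0.9440 -0.5310

o_n = [-0.1749, 0.3269, 1.4598]
J₁: ẑ×o_n = [-0.3269, -0.1749, 0.0000], ω = ẑ
J2: z=[0.0000, 0.0000, 1.0000] o=[0.1473, 0.0625, 0.5500] → [-0.2643, -0.3222, 0.0000, 0.0000, 0.0000, 1.0000]
J3: z=[0.0000, 0.0000, 1.0000] o=[-0.0886, 0.5924, 1.1500] → [0.2655, -0.0863, 0.0000, 0.0000, 0.0000, 1.0000]
J4: z=[0.9511, -0.3090, 0.0000] o=[-0.1782, 0.3166, 1.1500] → [-0.0957, -0.2946, 0.0108, 0.9511, -0.3090, 0.0000]
q̇ = J⁺·V = [-0.6770, 0.2800, 0.9440, -0.5310]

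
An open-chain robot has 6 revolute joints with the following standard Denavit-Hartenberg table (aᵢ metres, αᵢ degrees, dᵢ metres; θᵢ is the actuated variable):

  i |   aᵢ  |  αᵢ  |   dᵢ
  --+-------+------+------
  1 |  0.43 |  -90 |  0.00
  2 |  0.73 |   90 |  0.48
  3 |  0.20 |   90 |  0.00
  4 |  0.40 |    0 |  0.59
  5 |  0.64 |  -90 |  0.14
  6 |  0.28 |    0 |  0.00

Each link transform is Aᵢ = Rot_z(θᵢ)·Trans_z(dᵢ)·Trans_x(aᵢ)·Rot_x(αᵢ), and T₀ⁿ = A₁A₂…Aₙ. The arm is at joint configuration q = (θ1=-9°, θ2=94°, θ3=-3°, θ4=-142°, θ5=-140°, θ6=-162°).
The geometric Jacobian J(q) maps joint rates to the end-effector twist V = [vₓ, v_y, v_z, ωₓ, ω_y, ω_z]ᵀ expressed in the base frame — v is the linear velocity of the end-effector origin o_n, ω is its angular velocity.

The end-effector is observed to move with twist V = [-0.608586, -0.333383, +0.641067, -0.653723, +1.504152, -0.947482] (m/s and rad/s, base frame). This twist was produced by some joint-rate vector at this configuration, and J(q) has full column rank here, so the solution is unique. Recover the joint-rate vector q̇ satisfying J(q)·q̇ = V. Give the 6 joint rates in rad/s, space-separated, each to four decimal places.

o_n = [0.4453, -0.4081, -0.6565]
J₁: ẑ×o_n = [0.4081, 0.4453, -0.0000], ω = ẑ
J2: z=[0.1564, 0.9877, 0.0000] o=[0.4247, -0.0673, 0.0000] → [-0.6485, 0.1027, -0.0737, 0.1564, 0.9877, 0.0000]
J3: z=[0.9853, -0.1561, -0.0698] o=[0.4495, 0.4148, -0.7282] → [-0.0686, -0.0703, -0.8115, 0.9853, -0.1561, -0.0698]
J4: z=[-0.1526, -0.9869, 0.0522] o=[0.4341, 0.4066, -0.9275] → [-0.2248, 0.0419, 0.1354, -0.1526, -0.9869, 0.0522]
J5: z=[-0.1526, -0.9869, 0.0522] o=[0.1257, -0.1244, -0.5655] → [0.1047, 0.0028, 0.3587, -0.1526, -0.9869, 0.0522]
J6: z=[0.2802, 0.0075, 0.9599] o=[0.7109, -0.3656, -0.7344] → [0.0414, -0.2768, -0.0099, 0.2802, 0.0075, 0.9599]
q̇ = J⁺·V = [-0.9810, 0.7740, -0.8820, -0.9010, 0.2910, 0.0040]

-0.9810 0.7740 -0.8820 -0.9010 0.2910 0.0040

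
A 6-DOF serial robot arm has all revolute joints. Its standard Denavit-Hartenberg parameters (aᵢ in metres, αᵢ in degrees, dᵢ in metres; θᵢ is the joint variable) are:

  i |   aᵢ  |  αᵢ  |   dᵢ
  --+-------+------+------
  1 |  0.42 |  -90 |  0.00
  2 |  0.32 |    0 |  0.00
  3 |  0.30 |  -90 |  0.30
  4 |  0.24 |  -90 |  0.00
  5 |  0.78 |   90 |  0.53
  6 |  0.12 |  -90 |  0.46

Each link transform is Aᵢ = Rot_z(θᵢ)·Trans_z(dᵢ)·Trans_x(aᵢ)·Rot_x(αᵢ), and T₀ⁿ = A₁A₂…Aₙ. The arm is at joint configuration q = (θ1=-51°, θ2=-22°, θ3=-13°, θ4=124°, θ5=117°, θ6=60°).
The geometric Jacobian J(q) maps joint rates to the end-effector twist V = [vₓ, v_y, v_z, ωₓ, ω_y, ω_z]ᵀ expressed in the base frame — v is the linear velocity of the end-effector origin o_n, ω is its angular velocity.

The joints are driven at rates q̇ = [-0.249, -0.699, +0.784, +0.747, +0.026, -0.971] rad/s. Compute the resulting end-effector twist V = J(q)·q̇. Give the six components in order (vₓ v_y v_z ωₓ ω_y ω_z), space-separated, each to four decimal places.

0.5483 0.2217 0.4614 1.3018 -0.3097 -0.9569

o_n = [0.2474, 0.3807, 0.6885]
J₁: ẑ×o_n = [-0.3807, 0.2474, 0.0000], ω = ẑ
J2: z=[0.7771, 0.6293, 0.0000] o=[0.2643, -0.3264, 0.0000] → [0.4333, -0.5351, 0.5601, 0.7771, 0.6293, 0.0000]
J3: z=[0.7771, 0.6293, 0.0000] o=[0.4510, -0.5570, 0.1199] → [0.3579, -0.4419, 0.8568, 0.7771, 0.6293, 0.0000]
J4: z=[0.3610, -0.4458, -0.8192] o=[0.8388, -0.5592, 0.2919] → [0.5931, 0.3413, 0.0756, 0.3610, -0.4458, -0.8192]
J5: z=[0.0072, 0.8797, -0.4755] o=[0.6150, -0.5989, 0.2150] → [0.8824, 0.1714, 0.3304, 0.0072, 0.8797, -0.4755]
J6: z=[-0.9948, 0.0547, 0.0861] o=[0.6982, 0.2358, 0.6458] → [-0.0101, 0.0037, -0.1195, -0.9948, 0.0547, 0.0861]
V = J·q̇ = [0.5483, 0.2217, 0.4614, 1.3018, -0.3097, -0.9569]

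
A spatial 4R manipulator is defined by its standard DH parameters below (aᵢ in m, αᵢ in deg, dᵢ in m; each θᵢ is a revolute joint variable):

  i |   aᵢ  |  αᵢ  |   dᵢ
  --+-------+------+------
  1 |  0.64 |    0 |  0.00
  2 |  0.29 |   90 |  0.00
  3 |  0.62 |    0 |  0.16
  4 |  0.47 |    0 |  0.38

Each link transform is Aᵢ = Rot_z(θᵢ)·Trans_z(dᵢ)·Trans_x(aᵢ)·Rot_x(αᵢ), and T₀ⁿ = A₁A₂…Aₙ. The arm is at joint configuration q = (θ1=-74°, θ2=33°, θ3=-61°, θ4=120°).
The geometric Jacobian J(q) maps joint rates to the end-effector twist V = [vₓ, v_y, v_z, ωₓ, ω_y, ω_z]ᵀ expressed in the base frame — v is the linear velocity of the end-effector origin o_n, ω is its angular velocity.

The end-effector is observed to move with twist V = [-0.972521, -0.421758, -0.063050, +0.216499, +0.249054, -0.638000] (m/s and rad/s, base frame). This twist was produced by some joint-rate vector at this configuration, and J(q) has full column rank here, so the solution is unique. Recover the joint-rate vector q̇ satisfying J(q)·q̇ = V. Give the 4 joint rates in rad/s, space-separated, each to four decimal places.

o_n = [0.4505, -1.5690, -0.1394]
J₁: ẑ×o_n = [1.5690, 0.4505, -0.0000], ω = ẑ
J2: z=[0.0000, 0.0000, 1.0000] o=[0.1764, -0.6152, 0.0000] → [0.9538, 0.2741, -0.0000, 0.0000, 0.0000, 1.0000]
J3: z=[-0.6561, -0.7547, 0.0000] o=[0.3953, -0.8055, 0.0000] → [0.1052, -0.0915, 0.5426, -0.6561, -0.7547, 0.0000]
J4: z=[-0.6561, -0.7547, 0.0000] o=[0.5172, -1.1234, -0.5423] → [-0.3040, 0.2643, 0.2421, -0.6561, -0.7547, 0.0000]
q̇ = J⁺·V = [-0.7920, 0.1540, 0.0560, -0.3860]

-0.7920 0.1540 0.0560 -0.3860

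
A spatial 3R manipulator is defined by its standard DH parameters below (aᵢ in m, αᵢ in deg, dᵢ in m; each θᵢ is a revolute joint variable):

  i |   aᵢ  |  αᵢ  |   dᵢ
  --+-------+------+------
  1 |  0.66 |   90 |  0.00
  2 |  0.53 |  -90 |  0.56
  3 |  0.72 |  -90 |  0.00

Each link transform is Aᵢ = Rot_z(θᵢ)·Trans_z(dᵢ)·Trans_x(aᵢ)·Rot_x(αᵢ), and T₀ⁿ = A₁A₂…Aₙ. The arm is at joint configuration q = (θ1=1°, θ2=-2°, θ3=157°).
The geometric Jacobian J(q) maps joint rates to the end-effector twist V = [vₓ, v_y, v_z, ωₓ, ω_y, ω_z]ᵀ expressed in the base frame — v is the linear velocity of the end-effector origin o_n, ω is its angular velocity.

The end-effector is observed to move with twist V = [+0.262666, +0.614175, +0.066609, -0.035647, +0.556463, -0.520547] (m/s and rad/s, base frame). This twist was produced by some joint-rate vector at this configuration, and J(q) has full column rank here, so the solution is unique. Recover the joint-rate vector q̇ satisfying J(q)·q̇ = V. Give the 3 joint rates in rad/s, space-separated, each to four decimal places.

0.2220 -0.5570 -0.7430

o_n = [0.5321, -0.2694, 0.0046]
J₁: ẑ×o_n = [0.2694, 0.5321, -0.0000], ω = ẑ
J2: z=[0.0175, -0.9998, 0.0000] o=[0.6599, 0.0115, 0.0000] → [-0.0046, -0.0001, -0.1327, 0.0175, -0.9998, 0.0000]
J3: z=[0.0349, 0.0006, 0.9994] o=[1.1993, -0.5392, -0.0185] → [-0.2695, -0.6676, 0.0098, 0.0349, 0.0006, 0.9994]
q̇ = J⁺·V = [0.2220, -0.5570, -0.7430]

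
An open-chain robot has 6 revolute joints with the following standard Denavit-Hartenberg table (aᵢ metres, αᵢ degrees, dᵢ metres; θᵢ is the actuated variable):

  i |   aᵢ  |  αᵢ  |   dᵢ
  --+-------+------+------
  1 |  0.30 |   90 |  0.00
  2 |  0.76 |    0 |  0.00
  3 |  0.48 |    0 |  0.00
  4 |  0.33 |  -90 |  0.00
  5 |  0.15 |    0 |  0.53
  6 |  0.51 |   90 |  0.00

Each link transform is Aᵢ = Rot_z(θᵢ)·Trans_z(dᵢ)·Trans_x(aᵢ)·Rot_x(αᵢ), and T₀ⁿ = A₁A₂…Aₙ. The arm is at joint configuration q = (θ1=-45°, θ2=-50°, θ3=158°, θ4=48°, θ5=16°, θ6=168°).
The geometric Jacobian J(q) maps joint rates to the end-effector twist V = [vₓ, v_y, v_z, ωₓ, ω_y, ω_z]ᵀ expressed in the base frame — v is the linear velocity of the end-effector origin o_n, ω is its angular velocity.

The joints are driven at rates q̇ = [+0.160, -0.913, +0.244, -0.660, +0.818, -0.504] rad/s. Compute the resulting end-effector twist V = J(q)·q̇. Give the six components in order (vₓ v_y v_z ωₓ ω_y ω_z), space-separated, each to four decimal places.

o_n = [0.3267, -0.3185, -0.6239]
J₁: ẑ×o_n = [0.3185, 0.3267, -0.0000], ω = ẑ
J2: z=[-0.7071, -0.7071, 0.0000] o=[0.2121, -0.2121, 0.0000] → [0.4412, -0.4412, 0.1562, -0.7071, -0.7071, 0.0000]
J3: z=[-0.7071, -0.7071, 0.0000] o=[0.5576, -0.5576, -0.5822] → [0.0295, -0.0295, -0.3323, -0.7071, -0.7071, 0.0000]
J4: z=[-0.7071, -0.7071, 0.0000] o=[0.4527, -0.4527, -0.1257] → [0.3523, -0.3523, -0.1840, -0.7071, -0.7071, 0.0000]
J5: z=[-0.2876, 0.2876, -0.9135] o=[0.2395, -0.2395, 0.0085] → [-0.2541, -0.2615, -0.0023, -0.2876, 0.2876, -0.9135]
J6: z=[-0.2876, 0.2876, -0.9135] o=[0.0232, 0.0353, -0.4170] → [-0.3827, -0.3368, 0.0145, -0.2876, 0.2876, -0.9135]
V = J·q̇ = [-0.5921, 0.6362, -0.1115, 0.8494, 1.0301, -0.1269]

-0.5921 0.6362 -0.1115 0.8494 1.0301 -0.1269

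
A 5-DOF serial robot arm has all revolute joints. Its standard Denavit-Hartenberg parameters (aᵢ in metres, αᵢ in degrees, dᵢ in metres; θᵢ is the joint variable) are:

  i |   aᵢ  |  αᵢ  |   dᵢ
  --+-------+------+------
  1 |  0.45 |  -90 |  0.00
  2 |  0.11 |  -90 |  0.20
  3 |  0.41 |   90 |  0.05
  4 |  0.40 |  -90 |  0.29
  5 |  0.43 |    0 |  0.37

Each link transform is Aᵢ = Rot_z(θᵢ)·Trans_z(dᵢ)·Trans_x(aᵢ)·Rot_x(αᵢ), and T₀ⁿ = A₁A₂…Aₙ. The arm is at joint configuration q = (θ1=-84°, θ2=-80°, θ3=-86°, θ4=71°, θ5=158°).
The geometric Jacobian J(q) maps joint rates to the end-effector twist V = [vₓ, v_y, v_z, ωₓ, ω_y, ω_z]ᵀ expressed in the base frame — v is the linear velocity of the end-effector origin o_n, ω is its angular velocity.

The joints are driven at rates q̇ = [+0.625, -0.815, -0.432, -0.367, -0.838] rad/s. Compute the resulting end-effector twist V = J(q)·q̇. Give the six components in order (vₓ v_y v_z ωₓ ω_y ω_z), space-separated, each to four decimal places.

o_n = [0.3324, -0.5851, -0.0440]
J₁: ẑ×o_n = [0.5851, 0.3324, -0.0000], ω = ẑ
J2: z=[0.9945, 0.1045, 0.0000] o=[0.0470, -0.4475, 0.0000] → [-0.0046, 0.0437, -0.1666, 0.9945, 0.1045, 0.0000]
J3: z=[0.1029, -0.9794, -0.1736] o=[0.2479, -0.4456, 0.1083] → [0.1250, 0.0010, 0.0684, 0.1029, -0.9794, -0.1736]
J4: z=[0.0513, 0.1796, -0.9824] o=[0.6604, -0.4568, 0.1278] → [-0.1569, 0.3310, 0.0523, 0.0513, 0.1796, -0.9824]
J5: z=[-0.9057, -0.4061, -0.1215] o=[0.8435, -0.7631, -0.2138] → [-0.0473, 0.2159, -0.3688, -0.9057, -0.4061, -0.1215]
V = J·q̇ = [0.4127, -0.1307, 0.3961, -0.1148, 0.6123, 1.1624]

0.4127 -0.1307 0.3961 -0.1148 0.6123 1.1624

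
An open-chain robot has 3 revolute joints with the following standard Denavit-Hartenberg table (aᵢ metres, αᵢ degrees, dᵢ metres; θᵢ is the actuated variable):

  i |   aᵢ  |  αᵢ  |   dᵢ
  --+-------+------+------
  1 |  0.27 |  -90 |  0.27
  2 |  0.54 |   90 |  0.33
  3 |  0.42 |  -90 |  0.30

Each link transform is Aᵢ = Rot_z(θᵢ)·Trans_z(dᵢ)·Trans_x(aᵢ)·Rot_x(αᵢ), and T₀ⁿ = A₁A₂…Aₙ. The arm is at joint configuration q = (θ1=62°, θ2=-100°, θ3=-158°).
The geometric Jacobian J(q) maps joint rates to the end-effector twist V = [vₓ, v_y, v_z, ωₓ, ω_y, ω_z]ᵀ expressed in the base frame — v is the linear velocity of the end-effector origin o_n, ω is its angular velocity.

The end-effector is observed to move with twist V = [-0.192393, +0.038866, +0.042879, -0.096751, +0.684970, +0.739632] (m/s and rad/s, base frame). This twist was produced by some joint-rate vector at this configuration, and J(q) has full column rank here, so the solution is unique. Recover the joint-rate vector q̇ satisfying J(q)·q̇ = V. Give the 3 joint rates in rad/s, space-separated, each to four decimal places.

o_n = [-0.1767, 0.0355, 0.3662]
J₁: ẑ×o_n = [-0.0355, -0.1767, 0.0000], ω = ẑ
J2: z=[-0.8829, 0.4695, 0.0000] o=[0.1268, 0.2384, 0.2700] → [0.0452, 0.0849, 0.3216, -0.8829, 0.4695, 0.0000]
J3: z=[-0.4623, -0.8695, -0.1736] o=[-0.2086, 0.3105, 0.8018] → [0.3310, -0.2069, 0.1549, -0.4623, -0.8695, -0.1736]
q̇ = J⁺·V = [0.6410, 0.4070, -0.5680]

0.6410 0.4070 -0.5680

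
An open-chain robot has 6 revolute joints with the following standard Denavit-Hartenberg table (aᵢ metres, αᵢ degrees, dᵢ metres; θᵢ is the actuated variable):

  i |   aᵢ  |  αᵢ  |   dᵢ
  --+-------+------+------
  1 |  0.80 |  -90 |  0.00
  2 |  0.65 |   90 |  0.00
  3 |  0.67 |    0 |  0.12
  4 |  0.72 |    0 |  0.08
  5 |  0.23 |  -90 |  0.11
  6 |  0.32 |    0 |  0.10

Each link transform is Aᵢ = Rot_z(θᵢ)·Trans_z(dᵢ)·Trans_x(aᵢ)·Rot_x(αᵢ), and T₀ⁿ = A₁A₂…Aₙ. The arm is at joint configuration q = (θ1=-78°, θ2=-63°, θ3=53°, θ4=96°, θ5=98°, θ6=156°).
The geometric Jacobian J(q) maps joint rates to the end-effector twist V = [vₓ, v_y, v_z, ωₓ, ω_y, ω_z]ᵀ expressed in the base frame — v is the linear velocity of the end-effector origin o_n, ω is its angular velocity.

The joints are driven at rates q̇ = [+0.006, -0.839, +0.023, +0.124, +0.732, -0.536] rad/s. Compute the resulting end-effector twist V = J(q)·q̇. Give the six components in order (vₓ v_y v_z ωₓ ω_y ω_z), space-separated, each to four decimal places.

o_n = [1.0892, -0.6790, 0.5739]
J₁: ẑ×o_n = [0.6790, 1.0892, -0.0000], ω = ẑ
J2: z=[0.9781, 0.2079, 0.0000] o=[0.1663, -0.7825, 0.0000] → [0.1193, -0.5614, -0.0906, 0.9781, 0.2079, 0.0000]
J3: z=[-0.1853, 0.8715, 0.4540] o=[0.2277, -1.0712, 0.5792] → [-0.1826, 0.3901, -0.8235, -0.1853, 0.8715, 0.4540]
J4: z=[-0.1853, 0.8715, 0.4540] o=[0.7669, -1.0344, 0.9929] → [-0.5265, 0.0687, -0.3467, -0.1853, 0.8715, 0.4540]
J5: z=[-0.1853, 0.8715, 0.4540] o=[1.0566, -0.6135, 0.4793] → [0.1121, 0.0323, -0.0163, -0.1853, 0.8715, 0.4540]
J6: z=[-0.2953, -0.4900, 0.8202] o=[0.8206, -0.5217, 0.4492] → [0.0678, 0.2571, 0.1780, -0.2953, -0.4900, 0.8202]
V = J·q̇ = [-0.1198, 0.3809, -0.0933, -0.8252, 0.8543, -0.0346]

-0.1198 0.3809 -0.0933 -0.8252 0.8543 -0.0346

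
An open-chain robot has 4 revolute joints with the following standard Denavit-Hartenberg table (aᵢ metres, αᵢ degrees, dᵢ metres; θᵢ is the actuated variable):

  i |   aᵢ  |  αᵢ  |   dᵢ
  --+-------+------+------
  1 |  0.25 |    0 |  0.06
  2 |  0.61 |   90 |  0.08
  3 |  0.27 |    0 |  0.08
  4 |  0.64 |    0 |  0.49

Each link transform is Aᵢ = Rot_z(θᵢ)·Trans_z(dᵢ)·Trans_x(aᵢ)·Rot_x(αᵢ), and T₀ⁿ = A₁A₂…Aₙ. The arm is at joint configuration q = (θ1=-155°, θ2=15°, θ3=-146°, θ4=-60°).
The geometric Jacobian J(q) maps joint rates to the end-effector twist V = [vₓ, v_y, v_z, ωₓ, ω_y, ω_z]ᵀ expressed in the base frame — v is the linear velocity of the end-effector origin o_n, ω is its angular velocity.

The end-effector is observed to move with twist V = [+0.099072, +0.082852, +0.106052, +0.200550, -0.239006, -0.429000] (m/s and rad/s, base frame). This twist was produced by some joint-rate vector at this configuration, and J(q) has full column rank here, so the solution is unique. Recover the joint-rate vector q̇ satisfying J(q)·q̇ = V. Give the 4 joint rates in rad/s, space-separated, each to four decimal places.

-0.3350 -0.0940 0.3280 -0.6400

o_n = [-0.4481, 0.4525, 0.2696]
J₁: ẑ×o_n = [-0.4525, -0.4481, 0.0000], ω = ẑ
J2: z=[0.0000, 0.0000, 1.0000] o=[-0.2266, -0.1057, 0.0600] → [-0.5582, -0.2216, 0.0000, 0.0000, 0.0000, 1.0000]
J3: z=[-0.6428, 0.7660, 0.0000] o=[-0.6939, -0.4978, 0.1400] → [0.0993, 0.0833, -0.7991, -0.6428, 0.7660, 0.0000]
J4: z=[-0.6428, 0.7660, 0.0000] o=[-0.5738, -0.2926, -0.0110] → [0.2149, 0.1803, -0.5752, -0.6428, 0.7660, 0.0000]
q̇ = J⁺·V = [-0.3350, -0.0940, 0.3280, -0.6400]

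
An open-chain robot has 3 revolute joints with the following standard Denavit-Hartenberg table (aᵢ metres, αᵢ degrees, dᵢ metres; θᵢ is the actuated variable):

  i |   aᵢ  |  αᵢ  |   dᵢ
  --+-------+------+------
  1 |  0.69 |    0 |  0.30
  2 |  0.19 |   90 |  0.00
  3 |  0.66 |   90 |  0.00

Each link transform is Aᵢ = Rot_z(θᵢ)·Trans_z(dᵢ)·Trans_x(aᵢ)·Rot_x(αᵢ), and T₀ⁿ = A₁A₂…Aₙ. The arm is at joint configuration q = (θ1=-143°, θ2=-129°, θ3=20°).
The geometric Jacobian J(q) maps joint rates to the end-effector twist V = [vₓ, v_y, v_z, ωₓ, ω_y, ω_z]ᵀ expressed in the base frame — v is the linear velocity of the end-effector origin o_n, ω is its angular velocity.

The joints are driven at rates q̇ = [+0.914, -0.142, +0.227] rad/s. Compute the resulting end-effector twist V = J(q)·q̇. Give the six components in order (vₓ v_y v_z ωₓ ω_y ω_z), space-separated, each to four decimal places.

-0.2473 -0.5330 0.1408 0.2269 -0.0079 0.7720

o_n = [-0.5228, 0.3945, 0.5257]
J₁: ẑ×o_n = [-0.3945, -0.5228, 0.0000], ω = ẑ
J2: z=[0.0000, 0.0000, 1.0000] o=[-0.5511, -0.4153, 0.3000] → [-0.8097, 0.0283, 0.0000, 0.0000, 0.0000, 1.0000]
J3: z=[0.9994, -0.0349, 0.0000] o=[-0.5444, -0.2254, 0.3000] → [-0.0079, -0.2256, 0.6202, 0.9994, -0.0349, 0.0000]
V = J·q̇ = [-0.2473, -0.5330, 0.1408, 0.2269, -0.0079, 0.7720]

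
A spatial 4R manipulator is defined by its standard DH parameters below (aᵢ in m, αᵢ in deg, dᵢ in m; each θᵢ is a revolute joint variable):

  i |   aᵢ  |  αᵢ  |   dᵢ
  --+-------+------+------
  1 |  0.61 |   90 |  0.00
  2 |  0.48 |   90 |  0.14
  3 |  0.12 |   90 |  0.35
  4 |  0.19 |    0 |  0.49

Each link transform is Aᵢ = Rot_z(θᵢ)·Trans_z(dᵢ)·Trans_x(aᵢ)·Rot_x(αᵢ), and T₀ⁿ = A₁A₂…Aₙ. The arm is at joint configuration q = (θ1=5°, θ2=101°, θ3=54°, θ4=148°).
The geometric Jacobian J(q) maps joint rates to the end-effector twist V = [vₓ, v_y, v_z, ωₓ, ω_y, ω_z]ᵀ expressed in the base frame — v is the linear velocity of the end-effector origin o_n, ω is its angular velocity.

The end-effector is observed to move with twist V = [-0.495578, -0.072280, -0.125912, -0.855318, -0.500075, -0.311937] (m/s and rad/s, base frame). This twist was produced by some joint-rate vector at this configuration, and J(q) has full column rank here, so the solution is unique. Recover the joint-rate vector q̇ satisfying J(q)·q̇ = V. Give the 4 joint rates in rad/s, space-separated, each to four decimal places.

o_n = [0.8706, 0.2581, 0.9226]
J₁: ẑ×o_n = [-0.2581, 0.8706, 0.0000], ω = ẑ
J2: z=[0.0872, -0.9962, 0.0000] o=[0.6077, 0.0532, 0.0000] → [-0.9191, -0.0804, 0.2798, 0.0872, -0.9962, 0.0000]
J3: z=[0.9779, 0.0856, 0.1908] o=[0.5286, -0.0943, 0.4712] → [-0.0286, -0.3762, 0.3154, 0.9779, 0.0856, 0.1908]
J4: z=[-0.2050, 0.5721, 0.7942] o=[0.8660, -0.1622, 0.6072] → [-0.1534, 0.0683, -0.0888, -0.2050, 0.5721, 0.7942]
q̇ = J⁺·V = [-0.4230, 0.6270, -0.8580, 0.3460]

-0.4230 0.6270 -0.8580 0.3460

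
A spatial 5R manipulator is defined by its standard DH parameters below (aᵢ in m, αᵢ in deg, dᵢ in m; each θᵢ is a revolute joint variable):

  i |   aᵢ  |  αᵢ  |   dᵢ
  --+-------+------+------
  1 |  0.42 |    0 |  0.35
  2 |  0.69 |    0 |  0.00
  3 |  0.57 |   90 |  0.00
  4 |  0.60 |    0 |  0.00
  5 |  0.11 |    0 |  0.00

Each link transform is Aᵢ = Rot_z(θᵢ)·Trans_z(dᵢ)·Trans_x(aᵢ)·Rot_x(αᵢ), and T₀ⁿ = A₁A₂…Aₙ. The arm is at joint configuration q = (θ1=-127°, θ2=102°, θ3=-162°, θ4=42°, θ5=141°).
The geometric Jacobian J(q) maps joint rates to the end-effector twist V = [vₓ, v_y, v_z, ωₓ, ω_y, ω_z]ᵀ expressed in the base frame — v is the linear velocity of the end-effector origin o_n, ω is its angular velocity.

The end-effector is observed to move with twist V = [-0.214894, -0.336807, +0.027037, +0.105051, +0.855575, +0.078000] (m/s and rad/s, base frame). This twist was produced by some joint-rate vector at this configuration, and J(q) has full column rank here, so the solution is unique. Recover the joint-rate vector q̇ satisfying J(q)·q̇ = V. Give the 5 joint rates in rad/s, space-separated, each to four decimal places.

o_n = [-0.5267, -0.5166, 0.7457]
J₁: ẑ×o_n = [0.5166, -0.5267, 0.0000], ω = ẑ
J2: z=[0.0000, 0.0000, 1.0000] o=[-0.2528, -0.3354, 0.3500] → [0.1812, -0.2739, 0.0000, 0.0000, 0.0000, 1.0000]
J3: z=[0.0000, 0.0000, 1.0000] o=[0.3726, -0.6270, 0.3500] → [-0.1104, -0.8993, 0.0000, 0.0000, 0.0000, 1.0000]
J4: z=[0.1219, 0.9925, 0.0000] o=[-0.1932, -0.5576, 0.3500] → [0.3928, -0.0482, 0.3360, 0.1219, 0.9925, 0.0000]
J5: z=[0.1219, 0.9925, 0.0000] o=[-0.6357, -0.5032, 0.7515] → [-0.0057, 0.0007, -0.1098, 0.1219, 0.9925, 0.0000]
q̇ = J⁺·V = [-0.4230, -0.1540, 0.6550, 0.2730, 0.5890]

-0.4230 -0.1540 0.6550 0.2730 0.5890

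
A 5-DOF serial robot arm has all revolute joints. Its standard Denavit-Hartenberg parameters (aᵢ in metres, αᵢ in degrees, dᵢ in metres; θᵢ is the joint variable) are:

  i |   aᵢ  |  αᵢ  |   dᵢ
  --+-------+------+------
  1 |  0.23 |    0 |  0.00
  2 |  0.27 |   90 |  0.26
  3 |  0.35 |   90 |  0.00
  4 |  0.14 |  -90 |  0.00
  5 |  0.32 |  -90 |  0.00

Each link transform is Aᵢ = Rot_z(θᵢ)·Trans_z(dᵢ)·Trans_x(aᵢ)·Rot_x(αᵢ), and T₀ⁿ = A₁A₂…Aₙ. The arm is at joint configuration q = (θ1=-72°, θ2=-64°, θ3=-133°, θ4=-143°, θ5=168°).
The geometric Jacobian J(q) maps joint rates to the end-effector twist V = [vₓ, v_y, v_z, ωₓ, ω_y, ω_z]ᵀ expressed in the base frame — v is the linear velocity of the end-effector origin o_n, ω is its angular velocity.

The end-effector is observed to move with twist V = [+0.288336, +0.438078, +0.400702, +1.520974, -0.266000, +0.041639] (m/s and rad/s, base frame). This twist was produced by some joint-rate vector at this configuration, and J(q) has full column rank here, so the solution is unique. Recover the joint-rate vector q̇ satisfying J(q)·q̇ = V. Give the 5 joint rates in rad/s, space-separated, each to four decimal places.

o_n = [0.0090, -0.1339, -0.1424]
J₁: ẑ×o_n = [0.1339, 0.0090, -0.0000], ω = ẑ
J2: z=[0.0000, 0.0000, 1.0000] o=[0.0711, -0.2187, 0.0000] → [-0.0848, -0.0621, 0.0000, 0.0000, 0.0000, 1.0000]
J3: z=[-0.6947, 0.7193, 0.0000] o=[-0.1231, -0.4063, 0.2600] → [-0.2895, -0.2795, -0.2843, -0.6947, 0.7193, 0.0000]
J4: z=[0.5261, 0.5080, 0.6820] o=[0.0486, -0.2405, 0.0040] → [-0.1471, 0.0501, 0.0761, 0.5261, 0.5080, 0.6820]
J5: z=[0.8500, -0.2894, -0.4401] o=[0.0522, -0.3541, 0.0858] → [0.1629, 0.2130, 0.1746, 0.8500, -0.2894, -0.4401]
q̇ = J⁺·V = [0.3200, -0.7050, -0.8390, 0.9560, 0.5120]

0.3200 -0.7050 -0.8390 0.9560 0.5120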